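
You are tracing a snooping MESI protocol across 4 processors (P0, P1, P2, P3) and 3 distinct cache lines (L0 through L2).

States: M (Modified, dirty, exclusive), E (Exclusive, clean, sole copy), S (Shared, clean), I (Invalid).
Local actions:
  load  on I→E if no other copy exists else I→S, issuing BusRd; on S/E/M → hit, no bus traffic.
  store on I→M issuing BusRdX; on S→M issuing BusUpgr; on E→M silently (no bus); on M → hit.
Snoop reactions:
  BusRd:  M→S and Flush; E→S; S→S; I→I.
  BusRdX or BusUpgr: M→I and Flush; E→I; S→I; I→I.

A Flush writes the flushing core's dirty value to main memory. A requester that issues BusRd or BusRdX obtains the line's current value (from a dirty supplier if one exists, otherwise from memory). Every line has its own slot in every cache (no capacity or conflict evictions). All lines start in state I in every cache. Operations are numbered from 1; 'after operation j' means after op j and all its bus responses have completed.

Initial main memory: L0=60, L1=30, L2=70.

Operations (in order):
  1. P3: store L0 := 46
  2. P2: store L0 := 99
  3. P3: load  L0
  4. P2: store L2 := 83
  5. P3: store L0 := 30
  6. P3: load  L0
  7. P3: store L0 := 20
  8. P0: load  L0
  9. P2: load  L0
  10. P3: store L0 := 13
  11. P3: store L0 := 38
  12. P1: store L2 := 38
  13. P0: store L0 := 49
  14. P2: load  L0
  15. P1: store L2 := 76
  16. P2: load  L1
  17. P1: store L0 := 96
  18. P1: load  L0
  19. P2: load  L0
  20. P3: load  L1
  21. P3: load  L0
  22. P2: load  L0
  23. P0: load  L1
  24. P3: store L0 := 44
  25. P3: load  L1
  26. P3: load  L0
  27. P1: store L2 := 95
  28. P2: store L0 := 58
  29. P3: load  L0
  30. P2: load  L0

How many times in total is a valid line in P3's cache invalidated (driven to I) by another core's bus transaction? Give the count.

invalidations = 3

step 1: P3: store L0 := 46  ⟶  IIIM  (L0)  txn=BusRdX  M[L0]=60
step 2: P2: store L0 := 99  ⟶  IIMI  (L0)  txn=BusRdX+Flush  M[L0]=46
step 3: P3: load  L0  ⟶  IISS  (L0)  txn=BusRd+Flush  M[L0]=99
step 4: P2: store L2 := 83  ⟶  IIMI  (L2)  txn=BusRdX  M[L2]=70
step 5: P3: store L0 := 30  ⟶  IIIM  (L0)  txn=BusUpgr  M[L0]=99
step 6: P3: load  L0  ⟶  IIIM  (L0)  txn=∅  M[L0]=99
step 7: P3: store L0 := 20  ⟶  IIIM  (L0)  txn=∅  M[L0]=99
step 8: P0: load  L0  ⟶  SIIS  (L0)  txn=BusRd+Flush  M[L0]=20
step 9: P2: load  L0  ⟶  SISS  (L0)  txn=BusRd  M[L0]=20
step 10: P3: store L0 := 13  ⟶  IIIM  (L0)  txn=BusUpgr  M[L0]=20
step 11: P3: store L0 := 38  ⟶  IIIM  (L0)  txn=∅  M[L0]=20
step 12: P1: store L2 := 38  ⟶  IMII  (L2)  txn=BusRdX+Flush  M[L2]=83
step 13: P0: store L0 := 49  ⟶  MIII  (L0)  txn=BusRdX+Flush  M[L0]=38
step 14: P2: load  L0  ⟶  SISI  (L0)  txn=BusRd+Flush  M[L0]=49
step 15: P1: store L2 := 76  ⟶  IMII  (L2)  txn=∅  M[L2]=83
step 16: P2: load  L1  ⟶  IIEI  (L1)  txn=BusRd  M[L1]=30
step 17: P1: store L0 := 96  ⟶  IMII  (L0)  txn=BusRdX  M[L0]=49
step 18: P1: load  L0  ⟶  IMII  (L0)  txn=∅  M[L0]=49
step 19: P2: load  L0  ⟶  ISSI  (L0)  txn=BusRd+Flush  M[L0]=96
step 20: P3: load  L1  ⟶  IISS  (L1)  txn=BusRd  M[L1]=30
step 21: P3: load  L0  ⟶  ISSS  (L0)  txn=BusRd  M[L0]=96
step 22: P2: load  L0  ⟶  ISSS  (L0)  txn=∅  M[L0]=96
step 23: P0: load  L1  ⟶  SISS  (L1)  txn=BusRd  M[L1]=30
step 24: P3: store L0 := 44  ⟶  IIIM  (L0)  txn=BusUpgr  M[L0]=96
step 25: P3: load  L1  ⟶  SISS  (L1)  txn=∅  M[L1]=30
step 26: P3: load  L0  ⟶  IIIM  (L0)  txn=∅  M[L0]=96
step 27: P1: store L2 := 95  ⟶  IMII  (L2)  txn=∅  M[L2]=83
step 28: P2: store L0 := 58  ⟶  IIMI  (L0)  txn=BusRdX+Flush  M[L0]=44
step 29: P3: load  L0  ⟶  IISS  (L0)  txn=BusRd+Flush  M[L0]=58
step 30: P2: load  L0  ⟶  IISS  (L0)  txn=∅  M[L0]=58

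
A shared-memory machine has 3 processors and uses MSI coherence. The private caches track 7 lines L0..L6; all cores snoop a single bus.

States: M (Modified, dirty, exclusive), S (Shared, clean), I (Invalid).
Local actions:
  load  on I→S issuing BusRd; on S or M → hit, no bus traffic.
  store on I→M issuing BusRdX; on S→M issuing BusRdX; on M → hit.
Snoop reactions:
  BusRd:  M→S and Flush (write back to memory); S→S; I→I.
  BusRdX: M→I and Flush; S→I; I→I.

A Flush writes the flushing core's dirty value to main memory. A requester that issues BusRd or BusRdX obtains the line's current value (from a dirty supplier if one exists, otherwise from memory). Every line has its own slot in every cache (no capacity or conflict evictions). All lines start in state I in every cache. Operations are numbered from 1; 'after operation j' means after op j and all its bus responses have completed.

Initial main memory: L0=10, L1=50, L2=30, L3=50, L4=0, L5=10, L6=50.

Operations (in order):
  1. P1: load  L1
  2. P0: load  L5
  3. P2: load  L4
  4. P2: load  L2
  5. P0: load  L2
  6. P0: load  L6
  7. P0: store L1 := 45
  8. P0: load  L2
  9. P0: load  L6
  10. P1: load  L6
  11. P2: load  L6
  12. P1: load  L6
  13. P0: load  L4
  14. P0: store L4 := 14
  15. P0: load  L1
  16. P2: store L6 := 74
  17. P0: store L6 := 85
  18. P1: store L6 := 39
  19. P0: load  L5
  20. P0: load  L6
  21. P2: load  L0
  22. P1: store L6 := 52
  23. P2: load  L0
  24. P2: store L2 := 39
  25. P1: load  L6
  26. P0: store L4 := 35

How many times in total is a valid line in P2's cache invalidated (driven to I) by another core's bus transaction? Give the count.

invalidations = 2

  op1 P1: load  L1 → I/S/I on L1; bus BusRd; mem=50
  op2 P0: load  L5 → S/I/I on L5; bus BusRd; mem=10
  op3 P2: load  L4 → I/I/S on L4; bus BusRd; mem=0
  op4 P2: load  L2 → I/I/S on L2; bus BusRd; mem=30
  op5 P0: load  L2 → S/I/S on L2; bus BusRd; mem=30
  op6 P0: load  L6 → S/I/I on L6; bus BusRd; mem=50
  op7 P0: store L1 := 45 → M/I/I on L1; bus BusRdX; mem=50
  op8 P0: load  L2 → S/I/S on L2; bus (none); mem=30
  op9 P0: load  L6 → S/I/I on L6; bus (none); mem=50
  op10 P1: load  L6 → S/S/I on L6; bus BusRd; mem=50
  op11 P2: load  L6 → S/S/S on L6; bus BusRd; mem=50
  op12 P1: load  L6 → S/S/S on L6; bus (none); mem=50
  op13 P0: load  L4 → S/I/S on L4; bus BusRd; mem=0
  op14 P0: store L4 := 14 → M/I/I on L4; bus BusRdX; mem=0
  op15 P0: load  L1 → M/I/I on L1; bus (none); mem=50
  op16 P2: store L6 := 74 → I/I/M on L6; bus BusRdX; mem=50
  op17 P0: store L6 := 85 → M/I/I on L6; bus BusRdX Flush; mem=74
  op18 P1: store L6 := 39 → I/M/I on L6; bus BusRdX Flush; mem=85
  op19 P0: load  L5 → S/I/I on L5; bus (none); mem=10
  op20 P0: load  L6 → S/S/I on L6; bus BusRd Flush; mem=39
  op21 P2: load  L0 → I/I/S on L0; bus BusRd; mem=10
  op22 P1: store L6 := 52 → I/M/I on L6; bus BusRdX; mem=39
  op23 P2: load  L0 → I/I/S on L0; bus (none); mem=10
  op24 P2: store L2 := 39 → I/I/M on L2; bus BusRdX; mem=30
  op25 P1: load  L6 → I/M/I on L6; bus (none); mem=39
  op26 P0: store L4 := 35 → M/I/I on L4; bus (none); mem=0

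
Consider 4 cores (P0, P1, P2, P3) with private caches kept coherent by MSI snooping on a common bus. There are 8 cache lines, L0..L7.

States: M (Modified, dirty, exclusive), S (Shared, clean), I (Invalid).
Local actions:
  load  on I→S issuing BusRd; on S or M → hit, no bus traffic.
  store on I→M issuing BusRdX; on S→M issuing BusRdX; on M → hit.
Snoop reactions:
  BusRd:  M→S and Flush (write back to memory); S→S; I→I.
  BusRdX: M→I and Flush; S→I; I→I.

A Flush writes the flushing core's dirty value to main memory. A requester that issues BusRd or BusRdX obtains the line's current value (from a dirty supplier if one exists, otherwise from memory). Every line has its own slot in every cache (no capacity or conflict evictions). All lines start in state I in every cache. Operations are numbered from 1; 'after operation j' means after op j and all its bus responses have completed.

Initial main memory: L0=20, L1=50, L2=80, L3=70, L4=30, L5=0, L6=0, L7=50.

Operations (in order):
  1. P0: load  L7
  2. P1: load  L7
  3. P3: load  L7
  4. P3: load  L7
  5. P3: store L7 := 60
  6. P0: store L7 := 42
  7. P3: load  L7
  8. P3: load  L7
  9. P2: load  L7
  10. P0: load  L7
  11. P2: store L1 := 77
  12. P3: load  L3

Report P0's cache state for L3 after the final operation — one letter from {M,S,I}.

1. P0: load  L7  bus=[BusRd]  L7: P0=S P1=I P2=I P3=I  mem[L7]=50
2. P1: load  L7  bus=[BusRd]  L7: P0=S P1=S P2=I P3=I  mem[L7]=50
3. P3: load  L7  bus=[BusRd]  L7: P0=S P1=S P2=I P3=S  mem[L7]=50
4. P3: load  L7  bus=[-]  L7: P0=S P1=S P2=I P3=S  mem[L7]=50
5. P3: store L7 := 60  bus=[BusRdX]  L7: P0=I P1=I P2=I P3=M  mem[L7]=50
6. P0: store L7 := 42  bus=[BusRdX,Flush]  L7: P0=M P1=I P2=I P3=I  mem[L7]=60
7. P3: load  L7  bus=[BusRd,Flush]  L7: P0=S P1=I P2=I P3=S  mem[L7]=42
8. P3: load  L7  bus=[-]  L7: P0=S P1=I P2=I P3=S  mem[L7]=42
9. P2: load  L7  bus=[BusRd]  L7: P0=S P1=I P2=S P3=S  mem[L7]=42
10. P0: load  L7  bus=[-]  L7: P0=S P1=I P2=S P3=S  mem[L7]=42
11. P2: store L1 := 77  bus=[BusRdX]  L1: P0=I P1=I P2=M P3=I  mem[L1]=50
12. P3: load  L3  bus=[BusRd]  L3: P0=I P1=I P2=I P3=S  mem[L3]=70

state = I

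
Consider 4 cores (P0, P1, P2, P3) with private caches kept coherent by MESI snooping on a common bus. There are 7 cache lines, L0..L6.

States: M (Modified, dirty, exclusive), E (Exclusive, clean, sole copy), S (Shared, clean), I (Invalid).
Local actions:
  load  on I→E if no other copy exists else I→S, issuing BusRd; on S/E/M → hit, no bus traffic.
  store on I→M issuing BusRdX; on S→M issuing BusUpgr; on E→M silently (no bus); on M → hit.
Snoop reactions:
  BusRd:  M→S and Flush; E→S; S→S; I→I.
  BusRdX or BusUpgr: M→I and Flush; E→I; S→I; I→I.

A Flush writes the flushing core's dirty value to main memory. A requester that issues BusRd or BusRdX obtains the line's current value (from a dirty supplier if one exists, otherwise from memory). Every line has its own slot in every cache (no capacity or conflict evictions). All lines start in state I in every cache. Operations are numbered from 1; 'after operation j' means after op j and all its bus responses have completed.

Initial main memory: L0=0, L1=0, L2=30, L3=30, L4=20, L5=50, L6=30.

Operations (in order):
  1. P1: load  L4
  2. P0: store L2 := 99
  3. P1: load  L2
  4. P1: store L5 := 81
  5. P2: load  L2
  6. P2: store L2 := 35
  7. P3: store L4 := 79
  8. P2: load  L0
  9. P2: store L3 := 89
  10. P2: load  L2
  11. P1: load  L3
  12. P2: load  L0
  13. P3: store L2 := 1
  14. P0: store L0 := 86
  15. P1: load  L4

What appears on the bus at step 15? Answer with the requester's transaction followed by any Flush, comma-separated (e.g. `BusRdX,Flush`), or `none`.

bus = BusRd,Flush

[1] P1: load  L4 | P0:I, P1:E(20), P2:I, P3:I | bus: BusRd
[2] P0: store L2 := 99 | P0:M(99), P1:I, P2:I, P3:I | bus: BusRdX
[3] P1: load  L2 | P0:S(99), P1:S(99), P2:I, P3:I | bus: BusRd,Flush
[4] P1: store L5 := 81 | P0:I, P1:M(81), P2:I, P3:I | bus: BusRdX
[5] P2: load  L2 | P0:S(99), P1:S(99), P2:S(99), P3:I | bus: BusRd
[6] P2: store L2 := 35 | P0:I, P1:I, P2:M(35), P3:I | bus: BusUpgr
[7] P3: store L4 := 79 | P0:I, P1:I, P2:I, P3:M(79) | bus: BusRdX
[8] P2: load  L0 | P0:I, P1:I, P2:E(0), P3:I | bus: BusRd
[9] P2: store L3 := 89 | P0:I, P1:I, P2:M(89), P3:I | bus: BusRdX
[10] P2: load  L2 | P0:I, P1:I, P2:M(35), P3:I | bus: none
[11] P1: load  L3 | P0:I, P1:S(89), P2:S(89), P3:I | bus: BusRd,Flush
[12] P2: load  L0 | P0:I, P1:I, P2:E(0), P3:I | bus: none
[13] P3: store L2 := 1 | P0:I, P1:I, P2:I, P3:M(1) | bus: BusRdX,Flush
[14] P0: store L0 := 86 | P0:M(86), P1:I, P2:I, P3:I | bus: BusRdX
[15] P1: load  L4 | P0:I, P1:S(79), P2:I, P3:S(79) | bus: BusRd,Flush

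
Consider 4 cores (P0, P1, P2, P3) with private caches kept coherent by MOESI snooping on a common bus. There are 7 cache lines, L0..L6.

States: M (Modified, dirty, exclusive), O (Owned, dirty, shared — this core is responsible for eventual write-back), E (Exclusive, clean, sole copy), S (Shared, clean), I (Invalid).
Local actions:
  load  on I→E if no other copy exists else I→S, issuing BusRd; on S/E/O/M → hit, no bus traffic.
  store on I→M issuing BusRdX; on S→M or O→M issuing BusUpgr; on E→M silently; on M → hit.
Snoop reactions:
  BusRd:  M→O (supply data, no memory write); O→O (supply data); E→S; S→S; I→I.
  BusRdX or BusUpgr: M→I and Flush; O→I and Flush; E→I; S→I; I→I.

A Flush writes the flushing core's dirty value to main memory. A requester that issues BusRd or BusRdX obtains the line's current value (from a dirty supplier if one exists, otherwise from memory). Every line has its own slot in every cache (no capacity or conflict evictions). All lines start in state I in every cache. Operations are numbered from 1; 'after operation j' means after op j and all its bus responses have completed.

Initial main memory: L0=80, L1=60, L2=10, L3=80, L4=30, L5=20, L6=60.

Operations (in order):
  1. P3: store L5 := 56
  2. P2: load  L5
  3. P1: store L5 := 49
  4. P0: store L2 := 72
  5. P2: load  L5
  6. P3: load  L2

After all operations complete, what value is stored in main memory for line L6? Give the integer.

memory[L6] = 60

1. P3: store L5 := 56  bus=[BusRdX]  L5: P0=I P1=I P2=I P3=M  mem[L5]=20
2. P2: load  L5  bus=[BusRd]  L5: P0=I P1=I P2=S P3=O  mem[L5]=20
3. P1: store L5 := 49  bus=[BusRdX,Flush]  L5: P0=I P1=M P2=I P3=I  mem[L5]=56
4. P0: store L2 := 72  bus=[BusRdX]  L2: P0=M P1=I P2=I P3=I  mem[L2]=10
5. P2: load  L5  bus=[BusRd]  L5: P0=I P1=O P2=S P3=I  mem[L5]=56
6. P3: load  L2  bus=[BusRd]  L2: P0=O P1=I P2=I P3=S  mem[L2]=10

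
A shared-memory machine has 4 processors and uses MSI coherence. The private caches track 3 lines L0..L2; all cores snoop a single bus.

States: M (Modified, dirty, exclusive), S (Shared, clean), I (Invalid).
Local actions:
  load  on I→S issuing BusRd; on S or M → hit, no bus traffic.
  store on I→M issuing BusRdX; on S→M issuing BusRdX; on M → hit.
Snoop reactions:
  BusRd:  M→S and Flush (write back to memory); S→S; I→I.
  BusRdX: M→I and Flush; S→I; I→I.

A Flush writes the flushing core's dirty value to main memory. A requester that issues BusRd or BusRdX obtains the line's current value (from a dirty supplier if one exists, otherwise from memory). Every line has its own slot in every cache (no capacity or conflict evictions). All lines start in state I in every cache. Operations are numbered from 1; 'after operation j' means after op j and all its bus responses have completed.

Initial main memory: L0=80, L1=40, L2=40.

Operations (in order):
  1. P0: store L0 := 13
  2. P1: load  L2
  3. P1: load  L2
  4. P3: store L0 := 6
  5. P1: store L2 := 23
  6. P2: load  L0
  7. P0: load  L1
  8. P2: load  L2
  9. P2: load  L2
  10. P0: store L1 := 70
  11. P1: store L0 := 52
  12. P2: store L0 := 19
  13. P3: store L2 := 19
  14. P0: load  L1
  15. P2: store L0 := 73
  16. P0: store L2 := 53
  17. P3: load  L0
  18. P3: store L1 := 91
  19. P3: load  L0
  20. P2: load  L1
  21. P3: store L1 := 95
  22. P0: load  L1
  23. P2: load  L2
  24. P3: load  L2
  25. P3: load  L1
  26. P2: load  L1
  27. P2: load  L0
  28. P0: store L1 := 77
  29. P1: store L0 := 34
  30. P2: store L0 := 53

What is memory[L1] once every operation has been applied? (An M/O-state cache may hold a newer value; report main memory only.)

step 1: P0: store L0 := 13  ⟶  MIII  (L0)  txn=BusRdX  M[L0]=80
step 2: P1: load  L2  ⟶  ISII  (L2)  txn=BusRd  M[L2]=40
step 3: P1: load  L2  ⟶  ISII  (L2)  txn=∅  M[L2]=40
step 4: P3: store L0 := 6  ⟶  IIIM  (L0)  txn=BusRdX+Flush  M[L0]=13
step 5: P1: store L2 := 23  ⟶  IMII  (L2)  txn=BusRdX  M[L2]=40
step 6: P2: load  L0  ⟶  IISS  (L0)  txn=BusRd+Flush  M[L0]=6
step 7: P0: load  L1  ⟶  SIII  (L1)  txn=BusRd  M[L1]=40
step 8: P2: load  L2  ⟶  ISSI  (L2)  txn=BusRd+Flush  M[L2]=23
step 9: P2: load  L2  ⟶  ISSI  (L2)  txn=∅  M[L2]=23
step 10: P0: store L1 := 70  ⟶  MIII  (L1)  txn=BusRdX  M[L1]=40
step 11: P1: store L0 := 52  ⟶  IMII  (L0)  txn=BusRdX  M[L0]=6
step 12: P2: store L0 := 19  ⟶  IIMI  (L0)  txn=BusRdX+Flush  M[L0]=52
step 13: P3: store L2 := 19  ⟶  IIIM  (L2)  txn=BusRdX  M[L2]=23
step 14: P0: load  L1  ⟶  MIII  (L1)  txn=∅  M[L1]=40
step 15: P2: store L0 := 73  ⟶  IIMI  (L0)  txn=∅  M[L0]=52
step 16: P0: store L2 := 53  ⟶  MIII  (L2)  txn=BusRdX+Flush  M[L2]=19
step 17: P3: load  L0  ⟶  IISS  (L0)  txn=BusRd+Flush  M[L0]=73
step 18: P3: store L1 := 91  ⟶  IIIM  (L1)  txn=BusRdX+Flush  M[L1]=70
step 19: P3: load  L0  ⟶  IISS  (L0)  txn=∅  M[L0]=73
step 20: P2: load  L1  ⟶  IISS  (L1)  txn=BusRd+Flush  M[L1]=91
step 21: P3: store L1 := 95  ⟶  IIIM  (L1)  txn=BusRdX  M[L1]=91
step 22: P0: load  L1  ⟶  SIIS  (L1)  txn=BusRd+Flush  M[L1]=95
step 23: P2: load  L2  ⟶  SISI  (L2)  txn=BusRd+Flush  M[L2]=53
step 24: P3: load  L2  ⟶  SISS  (L2)  txn=BusRd  M[L2]=53
step 25: P3: load  L1  ⟶  SIIS  (L1)  txn=∅  M[L1]=95
step 26: P2: load  L1  ⟶  SISS  (L1)  txn=BusRd  M[L1]=95
step 27: P2: load  L0  ⟶  IISS  (L0)  txn=∅  M[L0]=73
step 28: P0: store L1 := 77  ⟶  MIII  (L1)  txn=BusRdX  M[L1]=95
step 29: P1: store L0 := 34  ⟶  IMII  (L0)  txn=BusRdX  M[L0]=73
step 30: P2: store L0 := 53  ⟶  IIMI  (L0)  txn=BusRdX+Flush  M[L0]=34

memory[L1] = 95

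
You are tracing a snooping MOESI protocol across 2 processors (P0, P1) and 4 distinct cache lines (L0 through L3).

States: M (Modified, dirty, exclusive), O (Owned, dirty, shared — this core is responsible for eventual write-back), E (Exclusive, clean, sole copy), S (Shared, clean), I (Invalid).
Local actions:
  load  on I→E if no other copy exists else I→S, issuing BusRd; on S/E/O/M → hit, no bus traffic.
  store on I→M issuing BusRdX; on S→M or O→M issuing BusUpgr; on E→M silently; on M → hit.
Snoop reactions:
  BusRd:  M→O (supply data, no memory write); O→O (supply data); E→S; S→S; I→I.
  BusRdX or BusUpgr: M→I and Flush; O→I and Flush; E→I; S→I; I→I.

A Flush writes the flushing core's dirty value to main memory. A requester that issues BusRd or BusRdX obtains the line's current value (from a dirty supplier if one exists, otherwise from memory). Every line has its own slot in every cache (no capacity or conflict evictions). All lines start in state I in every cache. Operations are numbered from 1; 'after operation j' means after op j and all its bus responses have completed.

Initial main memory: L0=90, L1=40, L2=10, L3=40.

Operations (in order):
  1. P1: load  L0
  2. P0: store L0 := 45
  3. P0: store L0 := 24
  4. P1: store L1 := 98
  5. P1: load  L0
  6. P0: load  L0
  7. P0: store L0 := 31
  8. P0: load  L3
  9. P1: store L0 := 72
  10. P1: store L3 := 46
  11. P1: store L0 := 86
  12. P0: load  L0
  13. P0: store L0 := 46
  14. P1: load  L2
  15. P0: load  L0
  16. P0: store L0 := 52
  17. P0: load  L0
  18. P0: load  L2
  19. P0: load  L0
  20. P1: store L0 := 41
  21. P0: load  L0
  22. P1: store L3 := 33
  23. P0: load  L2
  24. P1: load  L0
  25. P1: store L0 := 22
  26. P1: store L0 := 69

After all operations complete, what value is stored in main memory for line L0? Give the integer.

memory[L0] = 52

[1] P1: load  L0 | P0:I, P1:E(90) | bus: BusRd
[2] P0: store L0 := 45 | P0:M(45), P1:I | bus: BusRdX
[3] P0: store L0 := 24 | P0:M(24), P1:I | bus: none
[4] P1: store L1 := 98 | P0:I, P1:M(98) | bus: BusRdX
[5] P1: load  L0 | P0:O(24), P1:S(24) | bus: BusRd
[6] P0: load  L0 | P0:O(24), P1:S(24) | bus: none
[7] P0: store L0 := 31 | P0:M(31), P1:I | bus: BusUpgr
[8] P0: load  L3 | P0:E(40), P1:I | bus: BusRd
[9] P1: store L0 := 72 | P0:I, P1:M(72) | bus: BusRdX,Flush
[10] P1: store L3 := 46 | P0:I, P1:M(46) | bus: BusRdX
[11] P1: store L0 := 86 | P0:I, P1:M(86) | bus: none
[12] P0: load  L0 | P0:S(86), P1:O(86) | bus: BusRd
[13] P0: store L0 := 46 | P0:M(46), P1:I | bus: BusUpgr,Flush
[14] P1: load  L2 | P0:I, P1:E(10) | bus: BusRd
[15] P0: load  L0 | P0:M(46), P1:I | bus: none
[16] P0: store L0 := 52 | P0:M(52), P1:I | bus: none
[17] P0: load  L0 | P0:M(52), P1:I | bus: none
[18] P0: load  L2 | P0:S(10), P1:S(10) | bus: BusRd
[19] P0: load  L0 | P0:M(52), P1:I | bus: none
[20] P1: store L0 := 41 | P0:I, P1:M(41) | bus: BusRdX,Flush
[21] P0: load  L0 | P0:S(41), P1:O(41) | bus: BusRd
[22] P1: store L3 := 33 | P0:I, P1:M(33) | bus: none
[23] P0: load  L2 | P0:S(10), P1:S(10) | bus: none
[24] P1: load  L0 | P0:S(41), P1:O(41) | bus: none
[25] P1: store L0 := 22 | P0:I, P1:M(22) | bus: BusUpgr
[26] P1: store L0 := 69 | P0:I, P1:M(69) | bus: none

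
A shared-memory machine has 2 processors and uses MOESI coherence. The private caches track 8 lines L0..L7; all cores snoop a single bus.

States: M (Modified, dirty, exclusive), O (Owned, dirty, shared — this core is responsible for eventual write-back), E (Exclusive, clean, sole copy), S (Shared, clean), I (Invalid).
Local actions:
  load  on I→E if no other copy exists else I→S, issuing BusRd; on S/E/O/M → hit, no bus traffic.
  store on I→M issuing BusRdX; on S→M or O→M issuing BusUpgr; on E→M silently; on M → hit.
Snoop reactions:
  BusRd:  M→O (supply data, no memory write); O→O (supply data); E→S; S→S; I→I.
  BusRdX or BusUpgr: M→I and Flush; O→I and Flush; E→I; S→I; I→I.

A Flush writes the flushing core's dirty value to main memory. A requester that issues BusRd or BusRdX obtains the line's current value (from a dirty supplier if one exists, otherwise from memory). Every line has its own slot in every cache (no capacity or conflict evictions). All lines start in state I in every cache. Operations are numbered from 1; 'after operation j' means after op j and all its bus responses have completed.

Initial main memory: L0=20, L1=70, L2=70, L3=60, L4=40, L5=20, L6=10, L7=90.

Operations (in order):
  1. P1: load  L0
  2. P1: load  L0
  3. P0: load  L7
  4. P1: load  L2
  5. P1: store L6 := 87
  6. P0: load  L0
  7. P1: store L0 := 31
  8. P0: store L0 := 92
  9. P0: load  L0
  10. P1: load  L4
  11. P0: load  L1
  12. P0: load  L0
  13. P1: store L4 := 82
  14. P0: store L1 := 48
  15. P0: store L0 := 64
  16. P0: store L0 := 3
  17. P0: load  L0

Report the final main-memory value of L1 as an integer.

step 1: P1: load  L0  ⟶  IE  (L0)  txn=BusRd  M[L0]=20
step 2: P1: load  L0  ⟶  IE  (L0)  txn=∅  M[L0]=20
step 3: P0: load  L7  ⟶  EI  (L7)  txn=BusRd  M[L7]=90
step 4: P1: load  L2  ⟶  IE  (L2)  txn=BusRd  M[L2]=70
step 5: P1: store L6 := 87  ⟶  IM  (L6)  txn=BusRdX  M[L6]=10
step 6: P0: load  L0  ⟶  SS  (L0)  txn=BusRd  M[L0]=20
step 7: P1: store L0 := 31  ⟶  IM  (L0)  txn=BusUpgr  M[L0]=20
step 8: P0: store L0 := 92  ⟶  MI  (L0)  txn=BusRdX+Flush  M[L0]=31
step 9: P0: load  L0  ⟶  MI  (L0)  txn=∅  M[L0]=31
step 10: P1: load  L4  ⟶  IE  (L4)  txn=BusRd  M[L4]=40
step 11: P0: load  L1  ⟶  EI  (L1)  txn=BusRd  M[L1]=70
step 12: P0: load  L0  ⟶  MI  (L0)  txn=∅  M[L0]=31
step 13: P1: store L4 := 82  ⟶  IM  (L4)  txn=∅  M[L4]=40
step 14: P0: store L1 := 48  ⟶  MI  (L1)  txn=∅  M[L1]=70
step 15: P0: store L0 := 64  ⟶  MI  (L0)  txn=∅  M[L0]=31
step 16: P0: store L0 := 3  ⟶  MI  (L0)  txn=∅  M[L0]=31
step 17: P0: load  L0  ⟶  MI  (L0)  txn=∅  M[L0]=31

memory[L1] = 70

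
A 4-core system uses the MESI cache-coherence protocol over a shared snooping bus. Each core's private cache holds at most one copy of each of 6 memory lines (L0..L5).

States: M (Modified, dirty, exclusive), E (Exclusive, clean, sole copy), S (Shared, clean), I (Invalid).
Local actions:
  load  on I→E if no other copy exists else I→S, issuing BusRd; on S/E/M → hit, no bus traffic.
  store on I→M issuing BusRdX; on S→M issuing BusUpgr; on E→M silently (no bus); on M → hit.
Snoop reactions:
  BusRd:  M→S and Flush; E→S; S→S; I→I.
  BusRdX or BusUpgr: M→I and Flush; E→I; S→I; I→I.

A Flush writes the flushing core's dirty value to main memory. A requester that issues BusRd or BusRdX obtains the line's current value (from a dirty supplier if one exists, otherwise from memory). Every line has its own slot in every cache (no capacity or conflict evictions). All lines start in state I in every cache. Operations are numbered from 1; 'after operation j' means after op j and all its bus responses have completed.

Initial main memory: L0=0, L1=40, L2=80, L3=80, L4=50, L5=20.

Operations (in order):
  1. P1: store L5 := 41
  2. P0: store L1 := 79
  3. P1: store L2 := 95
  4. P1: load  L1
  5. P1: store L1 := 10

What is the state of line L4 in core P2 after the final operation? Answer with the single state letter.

step 1: P1: store L5 := 41  ⟶  IMII  (L5)  txn=BusRdX  M[L5]=20
step 2: P0: store L1 := 79  ⟶  MIII  (L1)  txn=BusRdX  M[L1]=40
step 3: P1: store L2 := 95  ⟶  IMII  (L2)  txn=BusRdX  M[L2]=80
step 4: P1: load  L1  ⟶  SSII  (L1)  txn=BusRd+Flush  M[L1]=79
step 5: P1: store L1 := 10  ⟶  IMII  (L1)  txn=BusUpgr  M[L1]=79

state = I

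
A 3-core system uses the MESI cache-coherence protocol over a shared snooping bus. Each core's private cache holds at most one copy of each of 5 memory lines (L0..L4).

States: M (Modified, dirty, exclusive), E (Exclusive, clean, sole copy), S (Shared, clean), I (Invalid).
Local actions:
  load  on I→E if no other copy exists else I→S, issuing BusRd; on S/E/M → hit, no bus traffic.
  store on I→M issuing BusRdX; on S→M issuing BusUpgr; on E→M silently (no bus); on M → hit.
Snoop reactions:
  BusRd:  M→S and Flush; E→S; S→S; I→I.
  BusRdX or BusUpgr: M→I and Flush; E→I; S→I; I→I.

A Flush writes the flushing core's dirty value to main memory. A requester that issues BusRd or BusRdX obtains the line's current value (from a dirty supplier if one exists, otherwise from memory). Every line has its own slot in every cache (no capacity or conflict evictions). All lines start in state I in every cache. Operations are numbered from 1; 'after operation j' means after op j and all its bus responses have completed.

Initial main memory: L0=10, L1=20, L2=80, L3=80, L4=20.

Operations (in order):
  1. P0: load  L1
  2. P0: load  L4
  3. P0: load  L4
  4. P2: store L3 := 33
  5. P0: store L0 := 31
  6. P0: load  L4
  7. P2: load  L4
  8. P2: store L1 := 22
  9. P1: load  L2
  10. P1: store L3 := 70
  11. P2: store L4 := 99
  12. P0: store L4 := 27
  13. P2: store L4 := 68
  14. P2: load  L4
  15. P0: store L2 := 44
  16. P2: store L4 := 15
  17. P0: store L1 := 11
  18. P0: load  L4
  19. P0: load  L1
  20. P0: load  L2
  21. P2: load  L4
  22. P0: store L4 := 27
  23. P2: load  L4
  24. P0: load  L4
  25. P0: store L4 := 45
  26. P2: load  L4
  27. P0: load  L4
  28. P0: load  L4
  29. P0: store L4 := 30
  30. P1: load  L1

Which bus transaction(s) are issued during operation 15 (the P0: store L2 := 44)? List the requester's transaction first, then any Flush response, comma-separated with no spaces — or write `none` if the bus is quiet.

step 1: P0: load  L1  ⟶  EII  (L1)  txn=BusRd  M[L1]=20
step 2: P0: load  L4  ⟶  EII  (L4)  txn=BusRd  M[L4]=20
step 3: P0: load  L4  ⟶  EII  (L4)  txn=∅  M[L4]=20
step 4: P2: store L3 := 33  ⟶  IIM  (L3)  txn=BusRdX  M[L3]=80
step 5: P0: store L0 := 31  ⟶  MII  (L0)  txn=BusRdX  M[L0]=10
step 6: P0: load  L4  ⟶  EII  (L4)  txn=∅  M[L4]=20
step 7: P2: load  L4  ⟶  SIS  (L4)  txn=BusRd  M[L4]=20
step 8: P2: store L1 := 22  ⟶  IIM  (L1)  txn=BusRdX  M[L1]=20
step 9: P1: load  L2  ⟶  IEI  (L2)  txn=BusRd  M[L2]=80
step 10: P1: store L3 := 70  ⟶  IMI  (L3)  txn=BusRdX+Flush  M[L3]=33
step 11: P2: store L4 := 99  ⟶  IIM  (L4)  txn=BusUpgr  M[L4]=20
step 12: P0: store L4 := 27  ⟶  MII  (L4)  txn=BusRdX+Flush  M[L4]=99
step 13: P2: store L4 := 68  ⟶  IIM  (L4)  txn=BusRdX+Flush  M[L4]=27
step 14: P2: load  L4  ⟶  IIM  (L4)  txn=∅  M[L4]=27
step 15: P0: store L2 := 44  ⟶  MII  (L2)  txn=BusRdX  M[L2]=80
step 16: P2: store L4 := 15  ⟶  IIM  (L4)  txn=∅  M[L4]=27
step 17: P0: store L1 := 11  ⟶  MII  (L1)  txn=BusRdX+Flush  M[L1]=22
step 18: P0: load  L4  ⟶  SIS  (L4)  txn=BusRd+Flush  M[L4]=15
step 19: P0: load  L1  ⟶  MII  (L1)  txn=∅  M[L1]=22
step 20: P0: load  L2  ⟶  MII  (L2)  txn=∅  M[L2]=80
step 21: P2: load  L4  ⟶  SIS  (L4)  txn=∅  M[L4]=15
step 22: P0: store L4 := 27  ⟶  MII  (L4)  txn=BusUpgr  M[L4]=15
step 23: P2: load  L4  ⟶  SIS  (L4)  txn=BusRd+Flush  M[L4]=27
step 24: P0: load  L4  ⟶  SIS  (L4)  txn=∅  M[L4]=27
step 25: P0: store L4 := 45  ⟶  MII  (L4)  txn=BusUpgr  M[L4]=27
step 26: P2: load  L4  ⟶  SIS  (L4)  txn=BusRd+Flush  M[L4]=45
step 27: P0: load  L4  ⟶  SIS  (L4)  txn=∅  M[L4]=45
step 28: P0: load  L4  ⟶  SIS  (L4)  txn=∅  M[L4]=45
step 29: P0: store L4 := 30  ⟶  MII  (L4)  txn=BusUpgr  M[L4]=45
step 30: P1: load  L1  ⟶  SSI  (L1)  txn=BusRd+Flush  M[L1]=11

bus = BusRdX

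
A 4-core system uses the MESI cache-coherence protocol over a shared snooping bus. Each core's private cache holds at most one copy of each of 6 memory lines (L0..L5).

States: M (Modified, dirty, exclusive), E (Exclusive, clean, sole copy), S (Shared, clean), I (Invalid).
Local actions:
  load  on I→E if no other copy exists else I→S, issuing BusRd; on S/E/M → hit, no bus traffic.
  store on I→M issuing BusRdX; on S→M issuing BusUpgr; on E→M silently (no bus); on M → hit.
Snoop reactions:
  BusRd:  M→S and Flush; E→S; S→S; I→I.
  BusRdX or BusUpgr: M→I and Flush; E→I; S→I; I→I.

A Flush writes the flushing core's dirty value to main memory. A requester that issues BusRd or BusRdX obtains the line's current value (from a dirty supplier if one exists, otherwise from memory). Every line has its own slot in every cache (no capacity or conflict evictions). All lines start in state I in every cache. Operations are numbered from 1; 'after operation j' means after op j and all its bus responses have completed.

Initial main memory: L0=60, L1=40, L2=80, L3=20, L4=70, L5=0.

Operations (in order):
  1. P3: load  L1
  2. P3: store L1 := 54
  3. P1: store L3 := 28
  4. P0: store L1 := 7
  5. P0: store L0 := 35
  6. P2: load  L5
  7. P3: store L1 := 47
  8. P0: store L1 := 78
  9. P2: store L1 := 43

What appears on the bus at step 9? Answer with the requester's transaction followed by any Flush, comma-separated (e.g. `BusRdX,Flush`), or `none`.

  op1 P3: load  L1 → I/I/I/E on L1; bus BusRd; mem=40
  op2 P3: store L1 := 54 → I/I/I/M on L1; bus (none); mem=40
  op3 P1: store L3 := 28 → I/M/I/I on L3; bus BusRdX; mem=20
  op4 P0: store L1 := 7 → M/I/I/I on L1; bus BusRdX Flush; mem=54
  op5 P0: store L0 := 35 → M/I/I/I on L0; bus BusRdX; mem=60
  op6 P2: load  L5 → I/I/E/I on L5; bus BusRd; mem=0
  op7 P3: store L1 := 47 → I/I/I/M on L1; bus BusRdX Flush; mem=7
  op8 P0: store L1 := 78 → M/I/I/I on L1; bus BusRdX Flush; mem=47
  op9 P2: store L1 := 43 → I/I/M/I on L1; bus BusRdX Flush; mem=78

bus = BusRdX,Flush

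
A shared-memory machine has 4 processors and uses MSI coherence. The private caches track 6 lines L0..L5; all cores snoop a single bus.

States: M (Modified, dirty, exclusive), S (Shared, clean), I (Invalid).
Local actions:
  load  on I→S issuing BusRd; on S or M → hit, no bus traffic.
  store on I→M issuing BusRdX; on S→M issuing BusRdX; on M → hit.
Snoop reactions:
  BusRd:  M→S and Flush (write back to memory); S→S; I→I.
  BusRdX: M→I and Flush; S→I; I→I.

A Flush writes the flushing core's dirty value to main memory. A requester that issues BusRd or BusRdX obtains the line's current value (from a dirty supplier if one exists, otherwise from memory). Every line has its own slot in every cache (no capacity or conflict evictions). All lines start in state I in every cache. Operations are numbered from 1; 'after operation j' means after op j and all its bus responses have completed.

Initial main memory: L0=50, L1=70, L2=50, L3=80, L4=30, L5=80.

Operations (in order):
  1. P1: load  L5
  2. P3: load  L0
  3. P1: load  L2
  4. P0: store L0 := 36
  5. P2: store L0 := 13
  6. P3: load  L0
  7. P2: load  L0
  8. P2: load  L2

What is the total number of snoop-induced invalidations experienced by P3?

step 1: P1: load  L5  ⟶  ISII  (L5)  txn=BusRd  M[L5]=80
step 2: P3: load  L0  ⟶  IIIS  (L0)  txn=BusRd  M[L0]=50
step 3: P1: load  L2  ⟶  ISII  (L2)  txn=BusRd  M[L2]=50
step 4: P0: store L0 := 36  ⟶  MIII  (L0)  txn=BusRdX  M[L0]=50
step 5: P2: store L0 := 13  ⟶  IIMI  (L0)  txn=BusRdX+Flush  M[L0]=36
step 6: P3: load  L0  ⟶  IISS  (L0)  txn=BusRd+Flush  M[L0]=13
step 7: P2: load  L0  ⟶  IISS  (L0)  txn=∅  M[L0]=13
step 8: P2: load  L2  ⟶  ISSI  (L2)  txn=BusRd  M[L2]=50

invalidations = 1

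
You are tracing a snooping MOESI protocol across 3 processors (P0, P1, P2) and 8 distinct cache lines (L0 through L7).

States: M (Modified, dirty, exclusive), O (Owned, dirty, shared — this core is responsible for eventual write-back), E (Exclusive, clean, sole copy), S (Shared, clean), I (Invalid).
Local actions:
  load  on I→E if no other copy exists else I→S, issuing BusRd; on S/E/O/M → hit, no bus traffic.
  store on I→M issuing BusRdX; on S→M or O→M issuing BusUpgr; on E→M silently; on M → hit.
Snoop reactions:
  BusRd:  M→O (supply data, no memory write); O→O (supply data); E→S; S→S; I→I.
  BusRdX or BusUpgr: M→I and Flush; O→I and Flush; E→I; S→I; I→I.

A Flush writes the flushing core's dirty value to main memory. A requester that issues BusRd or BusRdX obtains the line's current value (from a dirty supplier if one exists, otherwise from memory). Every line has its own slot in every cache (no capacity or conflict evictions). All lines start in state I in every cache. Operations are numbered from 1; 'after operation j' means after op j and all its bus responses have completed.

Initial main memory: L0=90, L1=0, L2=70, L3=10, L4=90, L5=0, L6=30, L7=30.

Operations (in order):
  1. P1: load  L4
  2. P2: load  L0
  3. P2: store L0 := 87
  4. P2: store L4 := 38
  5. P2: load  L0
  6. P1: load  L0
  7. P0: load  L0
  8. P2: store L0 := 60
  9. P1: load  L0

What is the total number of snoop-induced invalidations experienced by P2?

invalidations = 0

step 1: P1: load  L4  ⟶  IEI  (L4)  txn=BusRd  M[L4]=90
step 2: P2: load  L0  ⟶  IIE  (L0)  txn=BusRd  M[L0]=90
step 3: P2: store L0 := 87  ⟶  IIM  (L0)  txn=∅  M[L0]=90
step 4: P2: store L4 := 38  ⟶  IIM  (L4)  txn=BusRdX  M[L4]=90
step 5: P2: load  L0  ⟶  IIM  (L0)  txn=∅  M[L0]=90
step 6: P1: load  L0  ⟶  ISO  (L0)  txn=BusRd  M[L0]=90
step 7: P0: load  L0  ⟶  SSO  (L0)  txn=BusRd  M[L0]=90
step 8: P2: store L0 := 60  ⟶  IIM  (L0)  txn=BusUpgr  M[L0]=90
step 9: P1: load  L0  ⟶  ISO  (L0)  txn=BusRd  M[L0]=90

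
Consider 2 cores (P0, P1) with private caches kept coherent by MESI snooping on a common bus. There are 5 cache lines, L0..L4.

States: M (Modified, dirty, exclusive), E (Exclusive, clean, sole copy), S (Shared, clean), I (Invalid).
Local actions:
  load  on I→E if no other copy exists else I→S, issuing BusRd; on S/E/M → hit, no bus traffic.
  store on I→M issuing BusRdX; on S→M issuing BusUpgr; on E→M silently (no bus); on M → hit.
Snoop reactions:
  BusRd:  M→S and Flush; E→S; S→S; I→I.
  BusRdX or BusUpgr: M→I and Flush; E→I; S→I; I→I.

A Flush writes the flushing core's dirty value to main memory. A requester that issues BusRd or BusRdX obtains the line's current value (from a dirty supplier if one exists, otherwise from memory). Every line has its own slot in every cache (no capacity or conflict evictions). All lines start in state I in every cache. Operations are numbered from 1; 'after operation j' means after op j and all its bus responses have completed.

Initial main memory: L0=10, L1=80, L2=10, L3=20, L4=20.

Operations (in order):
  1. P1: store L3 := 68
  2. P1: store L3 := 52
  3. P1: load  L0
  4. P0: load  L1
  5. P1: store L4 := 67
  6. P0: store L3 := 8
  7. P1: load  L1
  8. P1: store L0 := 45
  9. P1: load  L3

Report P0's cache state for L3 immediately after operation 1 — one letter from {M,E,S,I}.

state = I

  op1 P1: store L3 := 68 → I/M on L3; bus BusRdX; mem=20
  op2 P1: store L3 := 52 → I/M on L3; bus (none); mem=20
  op3 P1: load  L0 → I/E on L0; bus BusRd; mem=10
  op4 P0: load  L1 → E/I on L1; bus BusRd; mem=80
  op5 P1: store L4 := 67 → I/M on L4; bus BusRdX; mem=20
  op6 P0: store L3 := 8 → M/I on L3; bus BusRdX Flush; mem=52
  op7 P1: load  L1 → S/S on L1; bus BusRd; mem=80
  op8 P1: store L0 := 45 → I/M on L0; bus (none); mem=10
  op9 P1: load  L3 → S/S on L3; bus BusRd Flush; mem=8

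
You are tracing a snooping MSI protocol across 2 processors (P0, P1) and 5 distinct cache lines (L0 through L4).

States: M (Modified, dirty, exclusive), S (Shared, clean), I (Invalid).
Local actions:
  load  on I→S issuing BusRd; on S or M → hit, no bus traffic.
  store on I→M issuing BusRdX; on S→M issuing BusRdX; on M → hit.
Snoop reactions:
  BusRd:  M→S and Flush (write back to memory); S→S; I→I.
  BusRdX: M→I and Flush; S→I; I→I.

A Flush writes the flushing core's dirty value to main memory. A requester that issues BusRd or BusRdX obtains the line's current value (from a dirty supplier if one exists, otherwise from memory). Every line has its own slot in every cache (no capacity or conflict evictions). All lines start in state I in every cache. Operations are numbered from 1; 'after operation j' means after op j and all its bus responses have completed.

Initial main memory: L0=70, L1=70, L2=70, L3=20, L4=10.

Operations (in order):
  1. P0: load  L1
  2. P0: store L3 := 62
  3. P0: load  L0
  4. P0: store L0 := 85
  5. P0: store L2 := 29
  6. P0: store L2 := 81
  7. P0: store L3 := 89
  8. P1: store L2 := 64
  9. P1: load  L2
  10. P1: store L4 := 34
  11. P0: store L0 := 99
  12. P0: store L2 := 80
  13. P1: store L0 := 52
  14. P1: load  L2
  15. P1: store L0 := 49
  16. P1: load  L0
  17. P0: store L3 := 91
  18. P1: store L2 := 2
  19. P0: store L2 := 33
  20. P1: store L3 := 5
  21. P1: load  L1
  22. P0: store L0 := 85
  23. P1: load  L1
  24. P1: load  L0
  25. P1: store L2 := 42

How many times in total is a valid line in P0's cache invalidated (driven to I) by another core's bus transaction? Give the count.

invalidations = 5

1. P0: load  L1  bus=[BusRd]  L1: P0=S P1=I  mem[L1]=70
2. P0: store L3 := 62  bus=[BusRdX]  L3: P0=M P1=I  mem[L3]=20
3. P0: load  L0  bus=[BusRd]  L0: P0=S P1=I  mem[L0]=70
4. P0: store L0 := 85  bus=[BusRdX]  L0: P0=M P1=I  mem[L0]=70
5. P0: store L2 := 29  bus=[BusRdX]  L2: P0=M P1=I  mem[L2]=70
6. P0: store L2 := 81  bus=[-]  L2: P0=M P1=I  mem[L2]=70
7. P0: store L3 := 89  bus=[-]  L3: P0=M P1=I  mem[L3]=20
8. P1: store L2 := 64  bus=[BusRdX,Flush]  L2: P0=I P1=M  mem[L2]=81
9. P1: load  L2  bus=[-]  L2: P0=I P1=M  mem[L2]=81
10. P1: store L4 := 34  bus=[BusRdX]  L4: P0=I P1=M  mem[L4]=10
11. P0: store L0 := 99  bus=[-]  L0: P0=M P1=I  mem[L0]=70
12. P0: store L2 := 80  bus=[BusRdX,Flush]  L2: P0=M P1=I  mem[L2]=64
13. P1: store L0 := 52  bus=[BusRdX,Flush]  L0: P0=I P1=M  mem[L0]=99
14. P1: load  L2  bus=[BusRd,Flush]  L2: P0=S P1=S  mem[L2]=80
15. P1: store L0 := 49  bus=[-]  L0: P0=I P1=M  mem[L0]=99
16. P1: load  L0  bus=[-]  L0: P0=I P1=M  mem[L0]=99
17. P0: store L3 := 91  bus=[-]  L3: P0=M P1=I  mem[L3]=20
18. P1: store L2 := 2  bus=[BusRdX]  L2: P0=I P1=M  mem[L2]=80
19. P0: store L2 := 33  bus=[BusRdX,Flush]  L2: P0=M P1=I  mem[L2]=2
20. P1: store L3 := 5  bus=[BusRdX,Flush]  L3: P0=I P1=M  mem[L3]=91
21. P1: load  L1  bus=[BusRd]  L1: P0=S P1=S  mem[L1]=70
22. P0: store L0 := 85  bus=[BusRdX,Flush]  L0: P0=M P1=I  mem[L0]=49
23. P1: load  L1  bus=[-]  L1: P0=S P1=S  mem[L1]=70
24. P1: load  L0  bus=[BusRd,Flush]  L0: P0=S P1=S  mem[L0]=85
25. P1: store L2 := 42  bus=[BusRdX,Flush]  L2: P0=I P1=M  mem[L2]=33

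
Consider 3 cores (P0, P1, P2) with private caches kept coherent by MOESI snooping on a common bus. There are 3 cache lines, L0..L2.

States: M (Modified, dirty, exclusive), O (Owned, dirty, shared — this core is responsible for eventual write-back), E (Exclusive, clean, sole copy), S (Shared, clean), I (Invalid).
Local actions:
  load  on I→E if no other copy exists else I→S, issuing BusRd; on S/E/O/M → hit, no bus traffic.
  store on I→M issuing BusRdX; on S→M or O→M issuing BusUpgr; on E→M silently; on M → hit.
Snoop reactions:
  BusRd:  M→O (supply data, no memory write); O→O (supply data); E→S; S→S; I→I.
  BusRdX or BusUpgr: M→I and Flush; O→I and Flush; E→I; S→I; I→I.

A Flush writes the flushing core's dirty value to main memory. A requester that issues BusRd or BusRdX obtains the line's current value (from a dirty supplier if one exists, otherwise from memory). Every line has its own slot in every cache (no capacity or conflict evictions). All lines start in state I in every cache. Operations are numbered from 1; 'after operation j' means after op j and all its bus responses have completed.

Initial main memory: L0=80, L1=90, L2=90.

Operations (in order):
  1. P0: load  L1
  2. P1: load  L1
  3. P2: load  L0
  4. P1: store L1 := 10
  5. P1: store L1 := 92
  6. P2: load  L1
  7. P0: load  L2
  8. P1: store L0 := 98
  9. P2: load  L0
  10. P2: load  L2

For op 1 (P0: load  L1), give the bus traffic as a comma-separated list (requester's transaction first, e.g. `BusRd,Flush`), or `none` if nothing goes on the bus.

bus = BusRd

  op1 P0: load  L1 → E/I/I on L1; bus BusRd; mem=90
  op2 P1: load  L1 → S/S/I on L1; bus BusRd; mem=90
  op3 P2: load  L0 → I/I/E on L0; bus BusRd; mem=80
  op4 P1: store L1 := 10 → I/M/I on L1; bus BusUpgr; mem=90
  op5 P1: store L1 := 92 → I/M/I on L1; bus (none); mem=90
  op6 P2: load  L1 → I/O/S on L1; bus BusRd; mem=90
  op7 P0: load  L2 → E/I/I on L2; bus BusRd; mem=90
  op8 P1: store L0 := 98 → I/M/I on L0; bus BusRdX; mem=80
  op9 P2: load  L0 → I/O/S on L0; bus BusRd; mem=80
  op10 P2: load  L2 → S/I/S on L2; bus BusRd; mem=90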